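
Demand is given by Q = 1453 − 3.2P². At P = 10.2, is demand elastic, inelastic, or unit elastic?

At P = 10.2, Q = 1120.072.
dQ/dP = −2·3.2·P = −65.28.
Point elasticity E = (dQ/dP)·(P/Q) = -65.28 × 10.2/1120.072 ≈ -0.594.
|E| ≈ 0.594 < 1, so demand is inelastic.

inelastic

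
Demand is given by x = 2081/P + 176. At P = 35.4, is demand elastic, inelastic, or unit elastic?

At P = 35.4, x = 234.7853.
dx/dP = −2081/P² = −1.6606.
Point elasticity E = (dx/dP)·(P/x) = -1.6606 × 35.4/234.7853 ≈ -0.250.
|E| ≈ 0.250 < 1, so demand is inelastic.

inelastic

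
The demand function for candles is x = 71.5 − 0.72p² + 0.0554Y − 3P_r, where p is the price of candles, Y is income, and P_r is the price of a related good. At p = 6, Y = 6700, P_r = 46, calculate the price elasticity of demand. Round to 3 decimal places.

-0.186

x = 71.5 − 0.72(6)² + 0.0554(6700) − 3(46) = 71.5 − 25.92 + 371.18 − 138 = 278.76.
∂x/∂p = −2·0.72·p = -8.64, so E_p = -8.64·(6/278.76) ≈ -0.186.
|E_p| < 1: demand is inelastic.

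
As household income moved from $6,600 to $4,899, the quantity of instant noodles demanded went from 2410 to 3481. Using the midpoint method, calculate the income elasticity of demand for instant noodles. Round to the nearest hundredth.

-1.23

%ΔQ = (3481 − 2410)/[(2410+3481)/2] = 1071/2945.5 ≈ 0.3636.
%ΔY = (4,899 − 6,600)/[(6,600+4,899)/2] = -1701/5749.5 ≈ -0.2959.
E_I = %ΔQ/%ΔY ≈ -1.23.
E_I < 0: inferior good.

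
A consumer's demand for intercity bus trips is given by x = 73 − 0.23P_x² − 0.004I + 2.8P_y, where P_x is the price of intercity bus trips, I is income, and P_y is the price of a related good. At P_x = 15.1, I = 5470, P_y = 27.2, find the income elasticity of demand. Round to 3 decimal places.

-0.292

First evaluate x: 73 − 0.23(15.1)² − 0.004(5470) + 2.8(27.2) = 73 − 52.4423 − 21.88 + 76.16 = 74.8377.
∂x/∂I = −0.004, so E_I = -0.004·(5470/74.8377) ≈ -0.292.
E_I < 0: inferior good.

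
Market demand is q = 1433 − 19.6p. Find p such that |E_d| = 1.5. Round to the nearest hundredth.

Set −bp/(a − bp) = −1.5 ⇒ bp = 1.5(a − bp) ⇒ bp(1+1.5) = 1.5·a.
p = 1.5·1433/(19.6·2.5) ≈ 43.87.

43.87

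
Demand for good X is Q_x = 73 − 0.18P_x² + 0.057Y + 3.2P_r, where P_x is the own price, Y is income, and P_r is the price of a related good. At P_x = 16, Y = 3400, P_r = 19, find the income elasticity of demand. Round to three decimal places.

First evaluate Q_x: 73 − 0.18(16)² + 0.057(3400) + 3.2(19) = 73 − 46.08 + 193.8 + 60.8 = 281.52.
∂Q_x/∂Y = +0.057, so E_I = 0.057·(3400/281.52) ≈ 0.688.
E_I ∈ (0,1): normal good (necessity).

0.688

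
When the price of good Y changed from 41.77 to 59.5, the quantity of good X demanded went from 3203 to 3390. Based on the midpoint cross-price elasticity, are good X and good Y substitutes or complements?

%ΔQ_x = (3390 − 3203)/[(3203+3390)/2] = 187/3296.5 ≈ 0.0567.
%ΔP_y = (59.5 − 41.77)/[(41.77+59.5)/2] ≈ 0.3502.
E_xy = 0.0567/0.3502 ≈ 0.162.
E_xy > 0, so the goods are substitutes.

substitutes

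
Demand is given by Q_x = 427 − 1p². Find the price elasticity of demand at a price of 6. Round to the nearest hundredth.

At p = 6, Q_x = 391.
dQ_x/dp = −2·1·p = −12.
Point elasticity E = (dQ_x/dp)·(p/Q_x) = -12 × 6/391 ≈ -0.18.
|E| < 1, so demand is inelastic at this price.

-0.18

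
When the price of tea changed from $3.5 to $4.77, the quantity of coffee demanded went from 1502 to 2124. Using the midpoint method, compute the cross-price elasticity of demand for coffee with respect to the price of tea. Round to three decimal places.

%ΔQ_x = (2124 − 1502)/[(1502+2124)/2] = 622/1813 ≈ 0.3431.
%ΔP_y = (4.77 − 3.5)/[(3.5+4.77)/2] ≈ 0.3071.
E_xy = 0.3431/0.3071 ≈ 1.117.
E_xy > 0, so coffee and tea are substitutes.

1.117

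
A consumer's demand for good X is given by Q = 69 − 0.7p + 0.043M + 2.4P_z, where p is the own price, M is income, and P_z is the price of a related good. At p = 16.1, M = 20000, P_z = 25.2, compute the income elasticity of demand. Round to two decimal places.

0.88

Q = 69 − 0.7(16.1) + 0.043(20000) + 2.4(25.2) = 69 − 11.27 + 860 + 60.48 = 978.21.
∂Q/∂M = +0.043, so E_I = 0.043·(20000/978.21) ≈ 0.88.
E_I ∈ (0,1): normal good (necessity).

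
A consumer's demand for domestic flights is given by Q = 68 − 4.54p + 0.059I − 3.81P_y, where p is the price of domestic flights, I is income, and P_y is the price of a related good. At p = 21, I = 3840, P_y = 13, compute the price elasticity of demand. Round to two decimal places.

First evaluate Q: 68 − 4.54(21) + 0.059(3840) − 3.81(13) = 68 − 95.34 + 226.56 − 49.53 = 149.69.
∂Q/∂p = −4.54, so E_p = (−4.54)·(21/149.69) ≈ -0.64.
|E_p| < 1: demand is inelastic.

-0.64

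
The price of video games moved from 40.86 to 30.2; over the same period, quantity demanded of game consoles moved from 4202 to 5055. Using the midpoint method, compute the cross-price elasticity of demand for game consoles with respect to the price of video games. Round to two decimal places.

%ΔQ_x = (5055 − 4202)/[(4202+5055)/2] = 853/4628.5 ≈ 0.1843.
%ΔP_y = (30.2 − 40.86)/[(40.86+30.2)/2] ≈ -0.3000.
E_xy = 0.1843/-0.3000 ≈ -0.61.
E_xy < 0, so game consoles and video games are complements.

-0.61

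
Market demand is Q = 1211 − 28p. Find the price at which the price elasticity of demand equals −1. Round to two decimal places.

21.63

For linear demand Q = a − bp, E = −bp/(a − bp). |E| = 1 ⇒ bp = a − bp ⇒ p = a/(2b).
p = 1211/(2·28) ≈ 21.63.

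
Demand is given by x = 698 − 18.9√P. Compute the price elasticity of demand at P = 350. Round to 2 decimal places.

-0.51

At P = 350, x = 344.4134.
dx/dP = −18.9/(2√P) = −18.9/(2·18.7083).
Point elasticity E = (dx/dP)·(P/x) = -0.5051 × 350/344.4134 ≈ -0.51.
|E| < 1, so demand is inelastic at this price.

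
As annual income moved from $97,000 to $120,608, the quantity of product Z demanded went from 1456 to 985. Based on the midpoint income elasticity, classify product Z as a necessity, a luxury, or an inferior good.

inferior

%ΔQ = (985 − 1456)/[(1456+985)/2] = -471/1220.5 ≈ -0.3859.
%ΔI = (120,608 − 97,000)/[(97,000+120,608)/2] = 23608/108804 ≈ 0.2170.
E_I = %ΔQ/%ΔI ≈ -1.779.
E_I < 0: inferior good.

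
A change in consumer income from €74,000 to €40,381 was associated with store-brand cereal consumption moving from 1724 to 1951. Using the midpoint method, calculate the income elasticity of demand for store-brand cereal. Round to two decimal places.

-0.21

%ΔQ = (1951 − 1724)/[(1724+1951)/2] = 227/1837.5 ≈ 0.1235.
%ΔI = (40,381 − 74,000)/[(74,000+40,381)/2] = -33619/57190.5 ≈ -0.5878.
E_I = %ΔQ/%ΔI ≈ -0.21.
E_I < 0: inferior good.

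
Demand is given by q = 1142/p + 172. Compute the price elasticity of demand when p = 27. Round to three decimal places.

At p = 27, q = 214.2963.
dq/dp = −1142/p² = −1.5665.
Point elasticity E = (dq/dp)·(p/q) = -1.5665 × 27/214.2963 ≈ -0.197.
|E| < 1, so demand is inelastic at this price.

-0.197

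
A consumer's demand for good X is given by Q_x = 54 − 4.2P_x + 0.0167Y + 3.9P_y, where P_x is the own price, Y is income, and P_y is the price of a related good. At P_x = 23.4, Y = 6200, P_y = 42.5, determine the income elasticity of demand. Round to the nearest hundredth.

Evaluating quantity at (P_x, Y, P_y) gives Q_x = 54 − 4.2(23.4) + 0.0167(6200) + 3.9(42.5) = 54 − 98.28 + 103.54 + 165.75 = 225.01.
∂Q_x/∂Y = +0.0167, so E_I = 0.0167·(6200/225.01) ≈ 0.46.
E_I ∈ (0,1): normal good (necessity).

0.46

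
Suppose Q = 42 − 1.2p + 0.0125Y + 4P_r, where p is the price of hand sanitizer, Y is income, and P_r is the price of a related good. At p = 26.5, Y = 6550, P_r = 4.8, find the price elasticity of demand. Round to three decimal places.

-0.286

Evaluating quantity at (p, Y, P_r) gives Q = 42 − 1.2(26.5) + 0.0125(6550) + 4(4.8) = 42 − 31.8 + 81.875 + 19.2 = 111.275.
∂Q/∂p = −1.2, so E_p = (−1.2)·(26.5/111.275) ≈ -0.286.
|E_p| < 1: demand is inelastic.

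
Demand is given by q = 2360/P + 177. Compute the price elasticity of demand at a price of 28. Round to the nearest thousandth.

At P = 28, q = 261.2857.
dq/dP = −2360/P² = −3.0102.
Point elasticity E = (dq/dP)·(P/q) = -3.0102 × 28/261.2857 ≈ -0.323.
|E| < 1, so demand is inelastic at this price.

-0.323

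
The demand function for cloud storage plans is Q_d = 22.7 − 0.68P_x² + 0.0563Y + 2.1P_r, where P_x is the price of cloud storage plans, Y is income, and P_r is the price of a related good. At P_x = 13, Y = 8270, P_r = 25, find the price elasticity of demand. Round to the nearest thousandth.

Substituting, Q_d = 22.7 − 0.68(13)² + 0.0563(8270) + 2.1(25) = 22.7 − 114.92 + 465.601 + 52.5 = 425.881.
∂Q_d/∂P_x = −2·0.68·P_x = -17.68, so E_p = -17.68·(13/425.881) ≈ -0.540.
|E_p| < 1: demand is inelastic.

-0.540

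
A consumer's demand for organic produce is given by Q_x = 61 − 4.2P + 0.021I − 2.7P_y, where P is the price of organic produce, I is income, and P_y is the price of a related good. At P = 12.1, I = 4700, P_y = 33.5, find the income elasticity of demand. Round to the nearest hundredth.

5.36

Evaluating quantity at (P, I, P_y) gives Q_x = 61 − 4.2(12.1) + 0.021(4700) − 2.7(33.5) = 61 − 50.82 + 98.7 − 90.45 = 18.43.
∂Q_x/∂I = +0.021, so E_I = 0.021·(4700/18.43) ≈ 5.36.
E_I > 1: normal good (luxury).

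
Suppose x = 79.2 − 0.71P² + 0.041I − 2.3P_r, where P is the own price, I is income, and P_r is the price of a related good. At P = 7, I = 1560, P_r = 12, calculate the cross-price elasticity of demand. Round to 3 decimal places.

-0.342

Evaluating quantity at (P, I, P_r) gives x = 79.2 − 0.71(7)² + 0.041(1560) − 2.3(12) = 79.2 − 34.79 + 63.96 − 27.6 = 80.77.
∂x/∂P_r = −2.3, so E_xy = -2.3·(12/80.77) ≈ -0.342.
E_xy < 0: the goods are complements.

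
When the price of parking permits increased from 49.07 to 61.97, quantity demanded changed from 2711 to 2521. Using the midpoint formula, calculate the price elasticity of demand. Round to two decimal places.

%ΔQ = (2521 − 2711)/[(2711 + 2521)/2] = -190/2616 ≈ -0.0726.
%Δp = (61.97 − 49.07)/[(49.07 + 61.97)/2] = 12.9/55.52 ≈ 0.2323.
Arc elasticity E = %ΔQ/%Δp ≈ -0.0726/0.2323 ≈ -0.31.
|E| < 1: demand is inelastic over this range.

-0.31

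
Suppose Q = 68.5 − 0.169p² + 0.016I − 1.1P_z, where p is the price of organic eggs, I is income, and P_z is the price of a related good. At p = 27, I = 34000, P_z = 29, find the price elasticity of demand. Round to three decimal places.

Evaluating quantity at (p, I, P_z) gives Q = 68.5 − 0.169(27)² + 0.016(34000) − 1.1(29) = 68.5 − 123.201 + 544 − 31.9 = 457.399.
∂Q/∂p = −2·0.169·p = -9.126, so E_p = -9.126·(27/457.399) ≈ -0.539.
|E_p| < 1: demand is inelastic.

-0.539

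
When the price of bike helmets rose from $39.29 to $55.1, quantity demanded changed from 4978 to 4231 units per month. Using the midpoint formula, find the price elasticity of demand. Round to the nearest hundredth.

-0.48

%Δq = (4231 − 4978)/[(4978 + 4231)/2] = -747/4604.5 ≈ -0.1622.
%ΔP = (55.1 − 39.29)/[(39.29 + 55.1)/2] = 15.81/47.195 ≈ 0.3350.
Arc elasticity E = %Δq/%ΔP ≈ -0.1622/0.3350 ≈ -0.48.
|E| < 1: demand is inelastic over this range.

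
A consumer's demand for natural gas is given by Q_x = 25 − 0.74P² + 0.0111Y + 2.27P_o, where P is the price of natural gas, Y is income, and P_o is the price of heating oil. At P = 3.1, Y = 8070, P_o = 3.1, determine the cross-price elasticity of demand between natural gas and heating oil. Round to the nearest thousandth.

At the given point, Q_x = 25 − 0.74(3.1)² + 0.0111(8070) + 2.27(3.1) = 25 − 7.1114 + 89.577 + 7.037 = 114.5026.
∂Q_x/∂P_o = +2.27, so E_xy = 2.27·(3.1/114.5026) ≈ 0.061.
E_xy > 0: the goods are substitutes.

0.061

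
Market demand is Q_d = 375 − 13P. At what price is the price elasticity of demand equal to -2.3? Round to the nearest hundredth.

Set −bP/(a − bP) = −2.3 ⇒ bP = 2.3(a − bP) ⇒ bP(1+2.3) = 2.3·a.
P = 2.3·375/(13·3.3) ≈ 20.10.

20.10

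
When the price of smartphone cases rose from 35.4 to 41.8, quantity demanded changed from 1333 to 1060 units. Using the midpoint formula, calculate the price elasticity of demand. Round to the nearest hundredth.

-1.38

%Δq = (1060 − 1333)/[(1333 + 1060)/2] = -273/1196.5 ≈ -0.2282.
%Δp = (41.8 − 35.4)/[(35.4 + 41.8)/2] = 6.4/38.6 ≈ 0.1658.
Arc elasticity E = %Δq/%Δp ≈ -0.2282/0.1658 ≈ -1.38.
|E| > 1: demand is elastic over this range.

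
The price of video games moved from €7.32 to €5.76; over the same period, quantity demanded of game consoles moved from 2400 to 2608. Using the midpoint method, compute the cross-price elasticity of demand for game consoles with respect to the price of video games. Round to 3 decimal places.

-0.348

%ΔQ_x = (2608 − 2400)/[(2400+2608)/2] = 208/2504 ≈ 0.0831.
%ΔP_y = (5.76 − 7.32)/[(7.32+5.76)/2] ≈ -0.2385.
E_xy = 0.0831/-0.2385 ≈ -0.348.
E_xy < 0, so game consoles and video games are complements.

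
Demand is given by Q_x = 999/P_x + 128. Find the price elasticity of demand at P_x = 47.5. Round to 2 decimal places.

At P_x = 47.5, Q_x = 149.0316.
dQ_x/dP_x = −999/P_x² = −0.4428.
Point elasticity E = (dQ_x/dP_x)·(P_x/Q_x) = -0.4428 × 47.5/149.0316 ≈ -0.14.
|E| < 1, so demand is inelastic at this price.

-0.14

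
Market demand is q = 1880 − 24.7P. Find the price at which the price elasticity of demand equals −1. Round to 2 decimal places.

38.06

For linear demand q = a − bP, E = −bP/(a − bP). |E| = 1 ⇒ bP = a − bP ⇒ P = a/(2b).
P = 1880/(2·24.7) ≈ 38.06.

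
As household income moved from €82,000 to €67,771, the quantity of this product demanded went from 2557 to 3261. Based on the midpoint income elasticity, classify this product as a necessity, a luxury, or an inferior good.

%ΔQ = (3261 − 2557)/[(2557+3261)/2] = 704/2909 ≈ 0.2420.
%ΔI = (67,771 − 82,000)/[(82,000+67,771)/2] = -14229/74885.5 ≈ -0.1900.
E_I = %ΔQ/%ΔI ≈ -1.274.
E_I < 0: inferior good.

inferior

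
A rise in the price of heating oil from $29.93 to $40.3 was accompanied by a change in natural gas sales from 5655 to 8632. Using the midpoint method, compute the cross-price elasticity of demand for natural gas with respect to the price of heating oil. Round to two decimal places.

1.41

%ΔQ_x = (8632 − 5655)/[(5655+8632)/2] = 2977/7143.5 ≈ 0.4167.
%ΔP_y = (40.3 − 29.93)/[(29.93+40.3)/2] ≈ 0.2953.
E_xy = 0.4167/0.2953 ≈ 1.41.
E_xy > 0, so natural gas and heating oil are substitutes.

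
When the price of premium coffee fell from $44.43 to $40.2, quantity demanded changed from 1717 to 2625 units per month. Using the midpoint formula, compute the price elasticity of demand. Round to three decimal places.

%ΔQ = (2625 − 1717)/[(1717 + 2625)/2] = 908/2171 ≈ 0.4182.
%ΔP = (40.2 − 44.43)/[(44.43 + 40.2)/2] = -4.23/42.315 ≈ -0.1000.
Arc elasticity E = %ΔQ/%ΔP ≈ 0.4182/-0.1000 ≈ -4.184.
|E| > 1: demand is elastic over this range.

-4.184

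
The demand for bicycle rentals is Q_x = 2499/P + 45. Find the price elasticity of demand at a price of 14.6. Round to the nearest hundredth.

At P = 14.6, Q_x = 216.1644.
dQ_x/dP = −2499/P² = −11.7236.
Point elasticity E = (dQ_x/dP)·(P/Q_x) = -11.7236 × 14.6/216.1644 ≈ -0.79.
|E| < 1, so demand is inelastic at this price.

-0.79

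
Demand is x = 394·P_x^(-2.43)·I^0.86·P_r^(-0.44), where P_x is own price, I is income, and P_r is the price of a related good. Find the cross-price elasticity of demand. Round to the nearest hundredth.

For a Cobb–Douglas (constant-elasticity) form x = A·P_r^α·…, the elasticity with respect to P_r equals the exponent α at every point.
Here the exponent on P_r is -0.44, so the cross-price elasticity of demand is -0.44.

-0.44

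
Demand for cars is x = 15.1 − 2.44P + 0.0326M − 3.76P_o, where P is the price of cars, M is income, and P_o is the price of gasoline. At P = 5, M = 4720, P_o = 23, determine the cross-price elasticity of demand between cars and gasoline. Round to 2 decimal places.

First evaluate x: 15.1 − 2.44(5) + 0.0326(4720) − 3.76(23) = 15.1 − 12.2 + 153.872 − 86.48 = 70.292.
∂x/∂P_o = −3.76, so E_xy = -3.76·(23/70.292) ≈ -1.23.
E_xy < 0: the goods are complements.

-1.23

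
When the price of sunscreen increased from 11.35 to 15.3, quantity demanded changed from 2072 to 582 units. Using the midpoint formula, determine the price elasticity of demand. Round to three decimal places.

%Δq = (582 − 2072)/[(2072 + 582)/2] = -1490/1327 ≈ -1.1228.
%ΔP = (15.3 − 11.35)/[(11.35 + 15.3)/2] = 3.95/13.325 ≈ 0.2964.
Arc elasticity E = %Δq/%ΔP ≈ -1.1228/0.2964 ≈ -3.788.
|E| > 1: demand is elastic over this range.

-3.788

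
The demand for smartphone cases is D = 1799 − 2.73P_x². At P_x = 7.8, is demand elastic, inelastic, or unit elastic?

inelastic

At P_x = 7.8, D = 1632.9068.
dD/dP_x = −2·2.73·P_x = −42.588.
Point elasticity E = (dD/dP_x)·(P_x/D) = -42.588 × 7.8/1632.9068 ≈ -0.203.
|E| ≈ 0.203 < 1, so demand is inelastic.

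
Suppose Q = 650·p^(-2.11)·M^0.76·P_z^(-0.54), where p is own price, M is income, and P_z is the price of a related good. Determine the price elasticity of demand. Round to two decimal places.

For a Cobb–Douglas (constant-elasticity) form Q = A·p^α·…, the elasticity with respect to p equals the exponent α at every point.
Here the exponent on p is -2.11, so the price elasticity of demand is -2.11.

-2.11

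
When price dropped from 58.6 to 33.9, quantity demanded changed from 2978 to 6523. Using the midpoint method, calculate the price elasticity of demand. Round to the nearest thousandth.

-1.397

%ΔQ = (6523 − 2978)/[(2978 + 6523)/2] = 3545/4750.5 ≈ 0.7462.
%ΔP = (33.9 − 58.6)/[(58.6 + 33.9)/2] = -24.7/46.25 ≈ -0.5341.
Arc elasticity E = %ΔQ/%ΔP ≈ 0.7462/-0.5341 ≈ -1.397.
|E| > 1: demand is elastic over this range.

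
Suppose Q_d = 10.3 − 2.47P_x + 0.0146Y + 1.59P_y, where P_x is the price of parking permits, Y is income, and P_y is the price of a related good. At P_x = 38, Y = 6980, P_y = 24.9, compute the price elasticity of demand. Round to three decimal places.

At the given point, Q_d = 10.3 − 2.47(38) + 0.0146(6980) + 1.59(24.9) = 10.3 − 93.86 + 101.908 + 39.591 = 57.939.
∂Q_d/∂P_x = −2.47, so E_p = (−2.47)·(38/57.939) ≈ -1.620.
|E_p| > 1: demand is elastic.

-1.620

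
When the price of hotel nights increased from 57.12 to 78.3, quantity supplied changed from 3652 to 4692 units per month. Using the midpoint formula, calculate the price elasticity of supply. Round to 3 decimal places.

0.797

%ΔQ = (4692 − 3652)/[(3652 + 4692)/2] = 1040/4172 ≈ 0.2493.
%ΔP = (78.3 − 57.12)/[(57.12 + 78.3)/2] = 21.18/67.71 ≈ 0.3128.
Arc elasticity E = %ΔQ/%ΔP ≈ 0.2493/0.3128 ≈ 0.797.
|E| < 1: supply is inelastic over this range.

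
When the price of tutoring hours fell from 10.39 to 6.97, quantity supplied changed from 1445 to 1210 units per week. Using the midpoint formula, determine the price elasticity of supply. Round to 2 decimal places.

0.45

%ΔQ = (1210 − 1445)/[(1445 + 1210)/2] = -235/1327.5 ≈ -0.1770.
%ΔP = (6.97 − 10.39)/[(10.39 + 6.97)/2] = -3.42/8.68 ≈ -0.3940.
Arc elasticity E = %ΔQ/%ΔP ≈ -0.1770/-0.3940 ≈ 0.45.
|E| < 1: supply is inelastic over this range.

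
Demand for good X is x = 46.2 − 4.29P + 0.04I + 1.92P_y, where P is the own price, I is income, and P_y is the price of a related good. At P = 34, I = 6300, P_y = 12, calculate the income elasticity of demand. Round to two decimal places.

1.44

Substituting, x = 46.2 − 4.29(34) + 0.04(6300) + 1.92(12) = 46.2 − 145.86 + 252 + 23.04 = 175.38.
∂x/∂I = +0.04, so E_I = 0.04·(6300/175.38) ≈ 1.44.
E_I > 1: normal good (luxury).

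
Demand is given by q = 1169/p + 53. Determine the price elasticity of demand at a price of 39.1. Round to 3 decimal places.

At p = 39.1, q = 82.8977.
dq/dp = −1169/p² = −0.7646.
Point elasticity E = (dq/dp)·(p/q) = -0.7646 × 39.1/82.8977 ≈ -0.361.
|E| < 1, so demand is inelastic at this price.

-0.361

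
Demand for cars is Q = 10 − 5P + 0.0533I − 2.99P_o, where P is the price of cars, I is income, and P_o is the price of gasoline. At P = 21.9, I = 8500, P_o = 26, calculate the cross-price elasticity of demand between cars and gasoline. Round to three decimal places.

At the given point, Q = 10 − 5(21.9) + 0.0533(8500) − 2.99(26) = 10 − 109.5 + 453.05 − 77.74 = 275.81.
∂Q/∂P_o = −2.99, so E_xy = -2.99·(26/275.81) ≈ -0.282.
E_xy < 0: the goods are complements.

-0.282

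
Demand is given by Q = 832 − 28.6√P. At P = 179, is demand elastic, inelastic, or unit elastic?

inelastic

At P = 179, Q = 449.3581.
dQ/dP = −28.6/(2√P) = −28.6/(2·13.3791).
Point elasticity E = (dQ/dP)·(P/Q) = -1.0688 × 179/449.3581 ≈ -0.426.
|E| ≈ 0.426 < 1, so demand is inelastic.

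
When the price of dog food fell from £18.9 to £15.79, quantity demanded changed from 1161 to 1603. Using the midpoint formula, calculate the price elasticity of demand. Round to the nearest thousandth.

-1.784

%Δq = (1603 − 1161)/[(1161 + 1603)/2] = 442/1382 ≈ 0.3198.
%Δp = (15.79 − 18.9)/[(18.9 + 15.79)/2] = -3.11/17.345 ≈ -0.1793.
Arc elasticity E = %Δq/%Δp ≈ 0.3198/-0.1793 ≈ -1.784.
|E| > 1: demand is elastic over this range.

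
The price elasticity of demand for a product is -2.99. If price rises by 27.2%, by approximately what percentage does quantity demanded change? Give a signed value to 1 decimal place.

-81.3

%ΔQ ≈ E × %ΔP = (-2.99) × (27.2%) ≈ -81.3%.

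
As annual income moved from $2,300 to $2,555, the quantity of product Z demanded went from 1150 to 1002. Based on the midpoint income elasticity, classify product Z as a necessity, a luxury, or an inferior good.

%ΔQ = (1002 − 1150)/[(1150+1002)/2] = -148/1076 ≈ -0.1375.
%ΔI = (2,555 − 2,300)/[(2,300+2,555)/2] = 255/2427.5 ≈ 0.1050.
E_I = %ΔQ/%ΔI ≈ -1.309.
E_I < 0: inferior good.

inferior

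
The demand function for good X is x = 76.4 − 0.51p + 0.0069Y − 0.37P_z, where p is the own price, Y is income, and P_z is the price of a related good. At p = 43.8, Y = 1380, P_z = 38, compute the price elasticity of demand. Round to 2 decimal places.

-0.45

First evaluate x: 76.4 − 0.51(43.8) + 0.0069(1380) − 0.37(38) = 76.4 − 22.338 + 9.522 − 14.06 = 49.524.
∂x/∂p = −0.51, so E_p = (−0.51)·(43.8/49.524) ≈ -0.45.
|E_p| < 1: demand is inelastic.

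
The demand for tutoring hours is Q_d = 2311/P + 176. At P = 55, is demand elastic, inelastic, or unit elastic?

At P = 55, Q_d = 218.0182.
dQ_d/dP = −2311/P² = −0.764.
Point elasticity E = (dQ_d/dP)·(P/Q_d) = -0.764 × 55/218.0182 ≈ -0.193.
|E| ≈ 0.193 < 1, so demand is inelastic.

inelastic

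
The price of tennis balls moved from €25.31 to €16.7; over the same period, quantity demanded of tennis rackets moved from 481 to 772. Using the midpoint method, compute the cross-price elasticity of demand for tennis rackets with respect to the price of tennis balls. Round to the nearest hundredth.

-1.13

%ΔQ_x = (772 − 481)/[(481+772)/2] = 291/626.5 ≈ 0.4645.
%ΔP_y = (16.7 − 25.31)/[(25.31+16.7)/2] ≈ -0.4099.
E_xy = 0.4645/-0.4099 ≈ -1.13.
E_xy < 0, so tennis rackets and tennis balls are complements.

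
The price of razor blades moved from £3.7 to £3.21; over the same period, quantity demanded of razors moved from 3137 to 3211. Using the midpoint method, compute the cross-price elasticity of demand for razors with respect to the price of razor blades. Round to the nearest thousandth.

-0.164

%ΔQ_x = (3211 − 3137)/[(3137+3211)/2] = 74/3174 ≈ 0.0233.
%ΔP_y = (3.21 − 3.7)/[(3.7+3.21)/2] ≈ -0.1418.
E_xy = 0.0233/-0.1418 ≈ -0.164.
E_xy < 0, so razors and razor blades are complements.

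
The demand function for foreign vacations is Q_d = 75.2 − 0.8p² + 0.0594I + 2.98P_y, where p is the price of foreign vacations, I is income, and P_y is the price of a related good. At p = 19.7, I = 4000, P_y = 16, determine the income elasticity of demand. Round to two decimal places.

First evaluate Q_d: 75.2 − 0.8(19.7)² + 0.0594(4000) + 2.98(16) = 75.2 − 310.472 + 237.6 + 47.68 = 50.008.
∂Q_d/∂I = +0.0594, so E_I = 0.0594·(4000/50.008) ≈ 4.75.
E_I > 1: normal good (luxury).

4.75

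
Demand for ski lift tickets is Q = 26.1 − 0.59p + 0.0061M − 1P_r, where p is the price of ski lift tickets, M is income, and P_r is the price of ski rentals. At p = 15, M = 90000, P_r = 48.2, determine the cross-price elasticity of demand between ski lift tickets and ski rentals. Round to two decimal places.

Substituting, Q = 26.1 − 0.59(15) + 0.0061(90000) − 1(48.2) = 26.1 − 8.85 + 549 − 48.2 = 518.05.
∂Q/∂P_r = −1, so E_xy = -1·(48.2/518.05) ≈ -0.09.
E_xy < 0: the goods are complements.

-0.09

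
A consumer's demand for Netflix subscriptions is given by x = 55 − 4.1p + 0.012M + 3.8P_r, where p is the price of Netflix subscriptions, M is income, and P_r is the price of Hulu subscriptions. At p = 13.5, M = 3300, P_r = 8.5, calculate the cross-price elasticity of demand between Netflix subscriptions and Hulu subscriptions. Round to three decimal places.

Evaluating quantity at (p, M, P_r) gives x = 55 − 4.1(13.5) + 0.012(3300) + 3.8(8.5) = 55 − 55.35 + 39.6 + 32.3 = 71.55.
∂x/∂P_r = +3.8, so E_xy = 3.8·(8.5/71.55) ≈ 0.451.
E_xy > 0: the goods are substitutes.

0.451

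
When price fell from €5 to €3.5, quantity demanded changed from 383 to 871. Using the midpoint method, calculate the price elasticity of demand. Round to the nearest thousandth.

%ΔQ = (871 − 383)/[(383 + 871)/2] = 488/627 ≈ 0.7783.
%ΔP = (3.5 − 5)/[(5 + 3.5)/2] = -1.5/4.25 ≈ -0.3529.
Arc elasticity E = %ΔQ/%ΔP ≈ 0.7783/-0.3529 ≈ -2.205.
|E| > 1: demand is elastic over this range.

-2.205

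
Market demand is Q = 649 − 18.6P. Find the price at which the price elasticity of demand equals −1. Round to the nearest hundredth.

For linear demand Q = a − bP, E = −bP/(a − bP). |E| = 1 ⇒ bP = a − bP ⇒ P = a/(2b).
P = 649/(2·18.6) ≈ 17.45.

17.45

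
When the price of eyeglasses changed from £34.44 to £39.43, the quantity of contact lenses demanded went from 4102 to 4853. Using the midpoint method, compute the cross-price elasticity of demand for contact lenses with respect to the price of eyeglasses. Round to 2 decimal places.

%ΔQ_x = (4853 − 4102)/[(4102+4853)/2] = 751/4477.5 ≈ 0.1677.
%ΔP_y = (39.43 − 34.44)/[(34.44+39.43)/2] ≈ 0.1351.
E_xy = 0.1677/0.1351 ≈ 1.24.
E_xy > 0, so contact lenses and eyeglasses are substitutes.

1.24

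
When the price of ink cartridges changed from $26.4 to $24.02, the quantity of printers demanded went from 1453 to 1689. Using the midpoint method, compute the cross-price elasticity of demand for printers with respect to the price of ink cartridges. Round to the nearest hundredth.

%ΔQ_x = (1689 − 1453)/[(1453+1689)/2] = 236/1571 ≈ 0.1502.
%ΔP_y = (24.02 − 26.4)/[(26.4+24.02)/2] ≈ -0.0944.
E_xy = 0.1502/-0.0944 ≈ -1.59.
E_xy < 0, so printers and ink cartridges are complements.

-1.59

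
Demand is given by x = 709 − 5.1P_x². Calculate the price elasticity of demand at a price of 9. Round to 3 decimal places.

-2.792

At P_x = 9, x = 295.9.
dx/dP_x = −2·5.1·P_x = −91.8.
Point elasticity E = (dx/dP_x)·(P_x/x) = -91.8 × 9/295.9 ≈ -2.792.
|E| > 1, so demand is elastic at this price.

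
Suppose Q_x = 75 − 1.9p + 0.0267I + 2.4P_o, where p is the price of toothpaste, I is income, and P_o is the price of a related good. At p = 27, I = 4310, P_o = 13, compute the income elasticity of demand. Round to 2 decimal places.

At the given point, Q_x = 75 − 1.9(27) + 0.0267(4310) + 2.4(13) = 75 − 51.3 + 115.077 + 31.2 = 169.977.
∂Q_x/∂I = +0.0267, so E_I = 0.0267·(4310/169.977) ≈ 0.68.
E_I ∈ (0,1): normal good (necessity).

0.68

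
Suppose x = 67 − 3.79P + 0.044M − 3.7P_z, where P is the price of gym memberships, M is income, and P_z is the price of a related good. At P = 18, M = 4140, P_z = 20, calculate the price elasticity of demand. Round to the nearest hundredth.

First evaluate x: 67 − 3.79(18) + 0.044(4140) − 3.7(20) = 67 − 68.22 + 182.16 − 74 = 106.94.
∂x/∂P = −3.79, so E_p = (−3.79)·(18/106.94) ≈ -0.64.
|E_p| < 1: demand is inelastic.

-0.64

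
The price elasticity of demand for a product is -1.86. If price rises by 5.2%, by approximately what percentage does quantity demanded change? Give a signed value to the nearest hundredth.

-9.67

%ΔQ ≈ E × %ΔP = (-1.86) × (5.2%) ≈ -9.67%.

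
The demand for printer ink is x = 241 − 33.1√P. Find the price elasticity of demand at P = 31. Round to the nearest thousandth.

At P = 31, x = 56.707.
dx/dP = −33.1/(2√P) = −33.1/(2·5.5678).
Point elasticity E = (dx/dP)·(P/x) = -2.9725 × 31/56.707 ≈ -1.625.
|E| > 1, so demand is elastic at this price.

-1.625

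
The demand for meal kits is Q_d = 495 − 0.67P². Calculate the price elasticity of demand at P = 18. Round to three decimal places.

At P = 18, Q_d = 277.92.
dQ_d/dP = −2·0.67·P = −24.12.
Point elasticity E = (dQ_d/dP)·(P/Q_d) = -24.12 × 18/277.92 ≈ -1.562.
|E| > 1, so demand is elastic at this price.

-1.562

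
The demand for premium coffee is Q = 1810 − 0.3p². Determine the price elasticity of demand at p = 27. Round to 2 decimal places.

At p = 27, Q = 1591.3.
dQ/dp = −2·0.3·p = −16.2.
Point elasticity E = (dQ/dp)·(p/Q) = -16.2 × 27/1591.3 ≈ -0.27.
|E| < 1, so demand is inelastic at this price.

-0.27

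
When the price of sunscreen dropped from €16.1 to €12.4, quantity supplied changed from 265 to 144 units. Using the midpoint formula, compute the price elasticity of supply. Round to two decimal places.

%Δq = (144 − 265)/[(265 + 144)/2] = -121/204.5 ≈ -0.5917.
%Δp = (12.4 − 16.1)/[(16.1 + 12.4)/2] = -3.7/14.25 ≈ -0.2596.
Arc elasticity E = %Δq/%Δp ≈ -0.5917/-0.2596 ≈ 2.28.
|E| > 1: supply is elastic over this range.

2.28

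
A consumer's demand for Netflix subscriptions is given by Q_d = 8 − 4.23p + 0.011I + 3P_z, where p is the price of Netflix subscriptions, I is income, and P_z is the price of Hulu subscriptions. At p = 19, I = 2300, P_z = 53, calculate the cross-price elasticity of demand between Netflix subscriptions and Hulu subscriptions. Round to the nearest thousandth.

Q_d = 8 − 4.23(19) + 0.011(2300) + 3(53) = 8 − 80.37 + 25.3 + 159 = 111.93.
∂Q_d/∂P_z = +3, so E_xy = 3·(53/111.93) ≈ 1.421.
E_xy > 0: the goods are substitutes.

1.421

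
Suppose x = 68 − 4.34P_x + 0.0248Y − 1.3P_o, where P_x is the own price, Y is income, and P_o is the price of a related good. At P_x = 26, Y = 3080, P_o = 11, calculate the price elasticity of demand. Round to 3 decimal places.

-6.544

x = 68 − 4.34(26) + 0.0248(3080) − 1.3(11) = 68 − 112.84 + 76.384 − 14.3 = 17.244.
∂x/∂P_x = −4.34, so E_p = (−4.34)·(26/17.244) ≈ -6.544.
|E_p| > 1: demand is elastic.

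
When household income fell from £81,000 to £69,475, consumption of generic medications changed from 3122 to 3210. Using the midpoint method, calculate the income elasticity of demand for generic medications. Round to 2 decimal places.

%ΔQ = (3210 − 3122)/[(3122+3210)/2] = 88/3166 ≈ 0.0278.
%ΔY = (69,475 − 81,000)/[(81,000+69,475)/2] = -11525/75237.5 ≈ -0.1532.
E_I = %ΔQ/%ΔY ≈ -0.18.
E_I < 0: inferior good.

-0.18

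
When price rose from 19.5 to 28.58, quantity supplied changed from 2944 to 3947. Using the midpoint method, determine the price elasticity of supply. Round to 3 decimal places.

0.771

%Δq = (3947 − 2944)/[(2944 + 3947)/2] = 1003/3445.5 ≈ 0.2911.
%Δp = (28.58 − 19.5)/[(19.5 + 28.58)/2] = 9.08/24.04 ≈ 0.3777.
Arc elasticity E = %Δq/%Δp ≈ 0.2911/0.3777 ≈ 0.771.
|E| < 1: supply is inelastic over this range.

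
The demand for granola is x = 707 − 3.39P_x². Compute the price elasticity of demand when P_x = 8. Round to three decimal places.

At P_x = 8, x = 490.04.
dx/dP_x = −2·3.39·P_x = −54.24.
Point elasticity E = (dx/dP_x)·(P_x/x) = -54.24 × 8/490.04 ≈ -0.885.
|E| < 1, so demand is inelastic at this price.

-0.885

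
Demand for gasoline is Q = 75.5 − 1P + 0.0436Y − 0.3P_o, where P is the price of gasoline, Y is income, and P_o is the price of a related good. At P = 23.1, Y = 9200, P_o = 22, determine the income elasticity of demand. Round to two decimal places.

0.90

First evaluate Q: 75.5 − 1(23.1) + 0.0436(9200) − 0.3(22) = 75.5 − 23.1 + 401.12 − 6.6 = 446.92.
∂Q/∂Y = +0.0436, so E_I = 0.0436·(9200/446.92) ≈ 0.90.
E_I ∈ (0,1): normal good (necessity).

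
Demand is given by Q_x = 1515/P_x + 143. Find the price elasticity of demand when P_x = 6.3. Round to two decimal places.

At P_x = 6.3, Q_x = 383.4762.
dQ_x/dP_x = −1515/P_x² = −38.1708.
Point elasticity E = (dQ_x/dP_x)·(P_x/Q_x) = -38.1708 × 6.3/383.4762 ≈ -0.63.
|E| < 1, so demand is inelastic at this price.

-0.63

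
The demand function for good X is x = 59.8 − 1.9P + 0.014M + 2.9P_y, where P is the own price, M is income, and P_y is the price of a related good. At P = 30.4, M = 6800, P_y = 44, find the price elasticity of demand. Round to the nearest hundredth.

Evaluating quantity at (P, M, P_y) gives x = 59.8 − 1.9(30.4) + 0.014(6800) + 2.9(44) = 59.8 − 57.76 + 95.2 + 127.6 = 224.84.
∂x/∂P = −1.9, so E_p = (−1.9)·(30.4/224.84) ≈ -0.26.
|E_p| < 1: demand is inelastic.

-0.26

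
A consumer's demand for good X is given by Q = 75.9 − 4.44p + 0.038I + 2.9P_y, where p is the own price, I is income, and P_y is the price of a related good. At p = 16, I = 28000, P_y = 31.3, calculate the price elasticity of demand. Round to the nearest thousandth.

First evaluate Q: 75.9 − 4.44(16) + 0.038(28000) + 2.9(31.3) = 75.9 − 71.04 + 1064 + 90.77 = 1159.63.
∂Q/∂p = −4.44, so E_p = (−4.44)·(16/1159.63) ≈ -0.061.
|E_p| < 1: demand is inelastic.

-0.061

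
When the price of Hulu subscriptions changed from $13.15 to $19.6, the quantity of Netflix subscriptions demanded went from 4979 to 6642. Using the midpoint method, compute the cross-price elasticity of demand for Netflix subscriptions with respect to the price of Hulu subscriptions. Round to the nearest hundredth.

%ΔQ_x = (6642 − 4979)/[(4979+6642)/2] = 1663/5810.5 ≈ 0.2862.
%ΔP_y = (19.6 − 13.15)/[(13.15+19.6)/2] ≈ 0.3939.
E_xy = 0.2862/0.3939 ≈ 0.73.
E_xy > 0, so Netflix subscriptions and Hulu subscriptions are substitutes.

0.73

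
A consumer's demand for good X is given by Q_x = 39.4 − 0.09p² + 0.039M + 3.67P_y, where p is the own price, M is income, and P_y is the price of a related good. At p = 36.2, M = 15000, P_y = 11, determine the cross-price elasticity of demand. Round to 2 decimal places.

0.07

First evaluate Q_x: 39.4 − 0.09(36.2)² + 0.039(15000) + 3.67(11) = 39.4 − 117.9396 + 585 + 40.37 = 546.8304.
∂Q_x/∂P_y = +3.67, so E_xy = 3.67·(11/546.8304) ≈ 0.07.
E_xy > 0: the goods are substitutes.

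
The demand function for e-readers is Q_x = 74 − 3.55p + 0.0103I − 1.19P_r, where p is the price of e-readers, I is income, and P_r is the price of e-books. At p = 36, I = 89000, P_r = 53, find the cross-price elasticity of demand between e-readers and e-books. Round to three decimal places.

First evaluate Q_x: 74 − 3.55(36) + 0.0103(89000) − 1.19(53) = 74 − 127.8 + 916.7 − 63.07 = 799.83.
∂Q_x/∂P_r = −1.19, so E_xy = -1.19·(53/799.83) ≈ -0.079.
E_xy < 0: the goods are complements.

-0.079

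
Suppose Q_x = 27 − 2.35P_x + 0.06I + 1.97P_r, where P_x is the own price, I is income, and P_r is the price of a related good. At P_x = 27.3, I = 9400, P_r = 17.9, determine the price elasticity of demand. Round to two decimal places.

-0.11

At the given point, Q_x = 27 − 2.35(27.3) + 0.06(9400) + 1.97(17.9) = 27 − 64.155 + 564 + 35.263 = 562.108.
∂Q_x/∂P_x = −2.35, so E_p = (−2.35)·(27.3/562.108) ≈ -0.11.
|E_p| < 1: demand is inelastic.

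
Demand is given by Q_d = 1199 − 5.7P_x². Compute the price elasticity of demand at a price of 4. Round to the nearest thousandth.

-0.165

At P_x = 4, Q_d = 1107.8.
dQ_d/dP_x = −2·5.7·P_x = −45.6.
Point elasticity E = (dQ_d/dP_x)·(P_x/Q_d) = -45.6 × 4/1107.8 ≈ -0.165.
|E| < 1, so demand is inelastic at this price.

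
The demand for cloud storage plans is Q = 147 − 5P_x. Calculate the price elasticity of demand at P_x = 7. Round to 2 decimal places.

At P_x = 7, Q = 112.
dQ/dP_x = −5.
Point elasticity E = (dQ/dP_x)·(P_x/Q) = -5 × 7/112 ≈ -0.31.
|E| < 1, so demand is inelastic at this price.

-0.31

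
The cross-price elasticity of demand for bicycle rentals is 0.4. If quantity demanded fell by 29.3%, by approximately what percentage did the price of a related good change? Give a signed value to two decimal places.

-73.25

%ΔQ ≈ E × %ΔP_y ⇒ %ΔP_y = %ΔQ / E = (-29.3%)/(0.4) = -73.25%.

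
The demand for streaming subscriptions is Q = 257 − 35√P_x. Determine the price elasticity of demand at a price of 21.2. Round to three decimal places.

-0.841

At P_x = 21.2, Q = 95.8479.
dQ/dP_x = −35/(2√P_x) = −35/(2·4.6043).
Point elasticity E = (dQ/dP_x)·(P_x/Q) = -3.8008 × 21.2/95.8479 ≈ -0.841.
|E| < 1, so demand is inelastic at this price.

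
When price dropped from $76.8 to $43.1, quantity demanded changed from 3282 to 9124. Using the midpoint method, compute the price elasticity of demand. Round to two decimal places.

%Δq = (9124 − 3282)/[(3282 + 9124)/2] = 5842/6203 ≈ 0.9418.
%ΔP = (43.1 − 76.8)/[(76.8 + 43.1)/2] = -33.7/59.95 ≈ -0.5621.
Arc elasticity E = %Δq/%ΔP ≈ 0.9418/-0.5621 ≈ -1.68.
|E| > 1: demand is elastic over this range.

-1.68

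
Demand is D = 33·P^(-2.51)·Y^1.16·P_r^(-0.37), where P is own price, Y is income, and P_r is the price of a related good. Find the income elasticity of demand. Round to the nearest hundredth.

For a Cobb–Douglas (constant-elasticity) form D = A·Y^α·…, the elasticity with respect to Y equals the exponent α at every point.
Here the exponent on Y is 1.16, so the income elasticity of demand is 1.16.

1.16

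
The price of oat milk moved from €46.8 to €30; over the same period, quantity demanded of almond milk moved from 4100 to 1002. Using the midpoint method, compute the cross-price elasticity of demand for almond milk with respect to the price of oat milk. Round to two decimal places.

%ΔQ_x = (1002 − 4100)/[(4100+1002)/2] = -3098/2551 ≈ -1.2144.
%ΔP_y = (30 − 46.8)/[(46.8+30)/2] ≈ -0.4375.
E_xy = -1.2144/-0.4375 ≈ 2.78.
E_xy > 0, so almond milk and oat milk are substitutes.

2.78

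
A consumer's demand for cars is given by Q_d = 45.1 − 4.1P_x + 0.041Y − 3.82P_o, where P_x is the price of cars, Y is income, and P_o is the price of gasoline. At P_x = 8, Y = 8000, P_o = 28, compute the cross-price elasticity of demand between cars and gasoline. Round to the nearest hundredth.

Substituting, Q_d = 45.1 − 4.1(8) + 0.041(8000) − 3.82(28) = 45.1 − 32.8 + 328 − 106.96 = 233.34.
∂Q_d/∂P_o = −3.82, so E_xy = -3.82·(28/233.34) ≈ -0.46.
E_xy < 0: the goods are complements.

-0.46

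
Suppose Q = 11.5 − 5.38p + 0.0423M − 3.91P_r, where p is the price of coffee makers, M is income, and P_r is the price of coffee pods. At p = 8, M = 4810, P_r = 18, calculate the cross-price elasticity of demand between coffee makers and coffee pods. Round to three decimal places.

Evaluating quantity at (p, M, P_r) gives Q = 11.5 − 5.38(8) + 0.0423(4810) − 3.91(18) = 11.5 − 43.04 + 203.463 − 70.38 = 101.543.
∂Q/∂P_r = −3.91, so E_xy = -3.91·(18/101.543) ≈ -0.693.
E_xy < 0: the goods are complements.

-0.693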